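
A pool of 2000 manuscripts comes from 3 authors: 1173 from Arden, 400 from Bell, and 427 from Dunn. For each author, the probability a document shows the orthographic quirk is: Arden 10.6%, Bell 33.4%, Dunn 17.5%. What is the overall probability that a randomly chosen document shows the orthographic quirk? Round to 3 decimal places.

0.166

Compute prior × likelihood for every hypothesis:
  Arden: 0.5865 × 0.106 = 0.062169
  Bell: 0.2 × 0.334 = 0.0668
  Dunn: 0.2135 × 0.175 = 0.0373625
P(quirk) = 0.062169 + 0.0668 + 0.0373625 = 0.1663315 → 0.166.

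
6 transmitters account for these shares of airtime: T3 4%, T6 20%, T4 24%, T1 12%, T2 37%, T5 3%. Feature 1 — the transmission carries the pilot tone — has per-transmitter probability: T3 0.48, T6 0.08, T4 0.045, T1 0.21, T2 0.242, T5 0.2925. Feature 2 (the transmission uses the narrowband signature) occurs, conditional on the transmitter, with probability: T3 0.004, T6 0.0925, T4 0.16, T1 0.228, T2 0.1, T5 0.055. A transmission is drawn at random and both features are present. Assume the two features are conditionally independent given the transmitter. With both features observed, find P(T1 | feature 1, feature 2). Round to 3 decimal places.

0.311

Unnormalized posteriors (prior × likelihood):
  T3: 0.04 × 0.48 × 0.004 = 0.0000768
  T6: 0.2 × 0.08 × 0.0925 = 0.00148
  T4: 0.24 × 0.045 × 0.16 = 0.001728
  T1: 0.12 × 0.21 × 0.228 = 0.0057456
  T2: 0.37 × 0.242 × 0.1 = 0.008954
  T5: 0.03 × 0.2925 × 0.055 = 0.000482625
Normalizing constant = 0.018467025.
P(T1 | evidence) = 0.0057456 / 0.018467025 ≈ 0.311.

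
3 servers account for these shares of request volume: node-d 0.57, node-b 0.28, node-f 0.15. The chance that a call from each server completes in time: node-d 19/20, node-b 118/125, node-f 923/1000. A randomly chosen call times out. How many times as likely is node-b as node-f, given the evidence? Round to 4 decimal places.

1.3576

Taking complements, P(timeout | each) = node-d 0.05, node-b 0.056, node-f 0.077.
By Bayes' rule, posterior ∝ prior × likelihood:
  node-d: 0.57 × 0.05 = 0.0285
  node-b: 0.28 × 0.056 = 0.01568
  node-f: 0.15 × 0.077 = 0.01155
Sum = 0.05573.
The ratio is 0.01568 / 0.01155 (the normalizer cancels) = 1.3576.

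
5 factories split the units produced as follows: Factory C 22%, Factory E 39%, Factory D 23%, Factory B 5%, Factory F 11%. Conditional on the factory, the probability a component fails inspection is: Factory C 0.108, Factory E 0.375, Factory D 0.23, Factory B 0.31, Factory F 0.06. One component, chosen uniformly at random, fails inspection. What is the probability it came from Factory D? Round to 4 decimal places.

0.2159

Unnormalized posteriors (prior × likelihood):
  Factory C: 0.22 × 0.108 = 0.02376
  Factory E: 0.39 × 0.375 = 0.14625
  Factory D: 0.23 × 0.23 = 0.0529
  Factory B: 0.05 × 0.31 = 0.0155
  Factory F: 0.11 × 0.06 = 0.0066
Total = 0.24501.
P(Factory D | evidence) = 0.0529 / 0.24501 ≈ 0.2159.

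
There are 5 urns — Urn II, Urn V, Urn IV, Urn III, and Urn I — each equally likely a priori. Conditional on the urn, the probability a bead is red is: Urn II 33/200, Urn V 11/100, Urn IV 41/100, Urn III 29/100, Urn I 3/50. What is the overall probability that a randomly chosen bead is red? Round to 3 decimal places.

0.207

With a uniform prior (1/5 each), posterior ∝ likelihood:
  Urn II: 0.165
  Urn V: 0.11
  Urn IV: 0.41
  Urn III: 0.29
  Urn I: 0.06
P(red) = (1/5) × (0.165 + 0.11 + 0.41 + 0.29 + 0.06) = 1.035/5 ≈ 0.207.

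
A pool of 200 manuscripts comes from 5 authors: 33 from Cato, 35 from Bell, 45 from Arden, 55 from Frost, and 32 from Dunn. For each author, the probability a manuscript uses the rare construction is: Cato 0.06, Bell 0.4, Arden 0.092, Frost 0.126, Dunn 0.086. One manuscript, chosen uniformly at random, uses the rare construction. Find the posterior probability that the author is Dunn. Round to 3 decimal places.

0.092

By Bayes' rule, posterior ∝ prior × likelihood:
  Cato: 0.165 × 0.06 = 0.0099
  Bell: 0.175 × 0.4 = 0.07
  Arden: 0.225 × 0.092 = 0.0207
  Frost: 0.275 × 0.126 = 0.03465
  Dunn: 0.16 × 0.086 = 0.01376
Total = 0.14901.
P(Dunn | evidence) = 0.01376 / 0.14901 ≈ 0.092.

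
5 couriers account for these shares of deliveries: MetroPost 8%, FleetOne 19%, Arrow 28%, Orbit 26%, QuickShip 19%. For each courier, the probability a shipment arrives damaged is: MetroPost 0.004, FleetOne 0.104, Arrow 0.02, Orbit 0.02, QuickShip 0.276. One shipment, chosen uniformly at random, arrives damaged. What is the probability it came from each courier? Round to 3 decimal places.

Prior × likelihood for each hypothesis:
  MetroPost: 0.08 × 0.004 = 0.00032
  FleetOne: 0.19 × 0.104 = 0.01976
  Arrow: 0.28 × 0.02 = 0.0056
  Orbit: 0.26 × 0.02 = 0.0052
  QuickShip: 0.19 × 0.276 = 0.05244
Sum = 0.08332.
P(MetroPost | damaged) = 0.00032/0.08332 ≈ 0.004
P(FleetOne | damaged) = 0.01976/0.08332 ≈ 0.237
P(Arrow | damaged) = 0.0056/0.08332 ≈ 0.067
P(Orbit | damaged) = 0.0052/0.08332 ≈ 0.062
P(QuickShip | damaged) = 0.05244/0.08332 ≈ 0.629

MetroPost 0.004, FleetOne 0.237, Arrow 0.067, Orbit 0.062, QuickShip 0.629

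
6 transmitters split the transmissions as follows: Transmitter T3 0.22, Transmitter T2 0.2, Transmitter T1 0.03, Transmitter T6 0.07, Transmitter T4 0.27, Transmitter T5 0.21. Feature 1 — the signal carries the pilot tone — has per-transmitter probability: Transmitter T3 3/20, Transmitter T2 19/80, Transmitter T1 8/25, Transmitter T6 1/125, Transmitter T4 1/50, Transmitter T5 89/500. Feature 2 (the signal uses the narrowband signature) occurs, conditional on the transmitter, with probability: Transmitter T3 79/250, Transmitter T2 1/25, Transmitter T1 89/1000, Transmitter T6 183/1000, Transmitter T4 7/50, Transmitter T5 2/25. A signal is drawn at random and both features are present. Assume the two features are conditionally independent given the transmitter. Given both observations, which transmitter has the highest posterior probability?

Unnormalized posteriors (prior × likelihood):
  Transmitter T3: 0.22 × 0.15 × 0.316 = 0.010428
  Transmitter T2: 0.2 × 0.2375 × 0.04 = 0.0019
  Transmitter T1: 0.03 × 0.32 × 0.089 = 0.0008544
  Transmitter T6: 0.07 × 0.008 × 0.183 = 0.00010248
  Transmitter T4: 0.27 × 0.02 × 0.14 = 0.000756
  Transmitter T5: 0.21 × 0.178 × 0.08 = 0.0029904
Total = 0.01703128.
Largest term belongs to Transmitter T3, so Transmitter T3 is most probable.

Transmitter T3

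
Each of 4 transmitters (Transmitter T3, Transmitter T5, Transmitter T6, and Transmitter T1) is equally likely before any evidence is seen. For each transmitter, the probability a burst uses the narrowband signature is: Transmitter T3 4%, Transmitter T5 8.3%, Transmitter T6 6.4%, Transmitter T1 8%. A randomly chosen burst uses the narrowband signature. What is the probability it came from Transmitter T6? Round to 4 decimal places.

0.2397

Since the prior is uniform, the posterior is proportional to the likelihood:
  Transmitter T3: 0.04
  Transmitter T5: 0.083
  Transmitter T6: 0.064
  Transmitter T1: 0.08
Normalizing constant = 0.267.
P(Transmitter T6 | evidence) = 0.064 / 0.267 ≈ 0.2397.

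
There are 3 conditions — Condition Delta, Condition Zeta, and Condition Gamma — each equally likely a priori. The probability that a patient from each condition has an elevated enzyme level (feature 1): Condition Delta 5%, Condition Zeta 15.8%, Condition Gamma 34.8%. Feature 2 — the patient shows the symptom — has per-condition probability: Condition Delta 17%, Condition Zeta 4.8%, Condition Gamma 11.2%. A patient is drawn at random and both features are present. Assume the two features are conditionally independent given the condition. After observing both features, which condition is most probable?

Condition Gamma

Since the prior is uniform, the posterior is proportional to the likelihood:
  Condition Delta: 0.05 × 0.17 = 0.0085
  Condition Zeta: 0.158 × 0.048 = 0.007584
  Condition Gamma: 0.348 × 0.112 = 0.038976
Normalizing constant = 0.05506.
Largest term belongs to Condition Gamma, so Condition Gamma is most probable.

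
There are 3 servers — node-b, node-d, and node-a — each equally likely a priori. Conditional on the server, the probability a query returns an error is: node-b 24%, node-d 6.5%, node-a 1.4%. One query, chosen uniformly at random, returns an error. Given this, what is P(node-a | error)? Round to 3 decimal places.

0.044

Since the prior is uniform, the posterior is proportional to the likelihood:
  node-b: 0.24
  node-d: 0.065
  node-a: 0.014
Normalizing constant = 0.319.
P(node-a | evidence) = 0.014 / 0.319 ≈ 0.044.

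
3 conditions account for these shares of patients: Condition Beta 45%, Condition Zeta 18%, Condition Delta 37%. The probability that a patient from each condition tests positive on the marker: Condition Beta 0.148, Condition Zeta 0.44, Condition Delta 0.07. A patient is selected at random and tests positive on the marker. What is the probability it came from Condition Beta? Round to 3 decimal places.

Unnormalized posteriors (prior × likelihood):
  Condition Beta: 0.45 × 0.148 = 0.0666
  Condition Zeta: 0.18 × 0.44 = 0.0792
  Condition Delta: 0.37 × 0.07 = 0.0259
Normalizing constant = 0.1717.
P(Condition Beta | evidence) = 0.0666 / 0.1717 ≈ 0.388.

0.388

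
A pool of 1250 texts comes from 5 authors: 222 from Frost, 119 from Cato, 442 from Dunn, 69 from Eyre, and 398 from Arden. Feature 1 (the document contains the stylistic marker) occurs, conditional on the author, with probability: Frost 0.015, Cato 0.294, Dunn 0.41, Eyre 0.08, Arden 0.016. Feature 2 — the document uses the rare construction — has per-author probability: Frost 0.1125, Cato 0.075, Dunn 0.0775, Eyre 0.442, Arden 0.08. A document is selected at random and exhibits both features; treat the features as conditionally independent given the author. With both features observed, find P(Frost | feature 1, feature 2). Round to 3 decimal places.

0.019

By Bayes' rule, posterior ∝ prior × likelihood:
  Frost: 0.1776 × 0.015 × 0.1125 = 0.0002997
  Cato: 0.0952 × 0.294 × 0.075 = 0.00209916
  Dunn: 0.3536 × 0.41 × 0.0775 = 0.01123564
  Eyre: 0.0552 × 0.08 × 0.442 = 0.001951872
  Arden: 0.3184 × 0.016 × 0.08 = 0.000407552
Total = 0.015993924.
P(Frost | evidence) = 0.0002997 / 0.015993924 ≈ 0.019.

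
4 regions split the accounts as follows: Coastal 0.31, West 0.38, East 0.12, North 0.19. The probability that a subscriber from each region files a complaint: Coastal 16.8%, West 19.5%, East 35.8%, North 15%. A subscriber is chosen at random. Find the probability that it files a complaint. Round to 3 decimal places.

0.198

Unnormalized posteriors (prior × likelihood):
  Coastal: 0.31 × 0.168 = 0.05208
  West: 0.38 × 0.195 = 0.0741
  East: 0.12 × 0.358 = 0.04296
  North: 0.19 × 0.15 = 0.0285
P(complaint) = 0.05208 + 0.0741 + 0.04296 + 0.0285 = 0.19764 → 0.198.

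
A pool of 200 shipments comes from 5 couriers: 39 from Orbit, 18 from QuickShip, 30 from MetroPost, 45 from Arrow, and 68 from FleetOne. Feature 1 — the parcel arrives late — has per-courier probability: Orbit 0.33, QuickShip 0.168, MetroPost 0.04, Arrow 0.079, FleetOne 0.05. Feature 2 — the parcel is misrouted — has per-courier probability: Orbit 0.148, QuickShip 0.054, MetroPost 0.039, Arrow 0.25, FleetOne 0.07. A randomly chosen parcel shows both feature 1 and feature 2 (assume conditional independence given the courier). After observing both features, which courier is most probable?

Prior × likelihood for each hypothesis:
  Orbit: 0.195 × 0.33 × 0.148 = 0.0095238
  QuickShip: 0.09 × 0.168 × 0.054 = 0.00081648
  MetroPost: 0.15 × 0.04 × 0.039 = 0.000234
  Arrow: 0.225 × 0.079 × 0.25 = 0.00444375
  FleetOne: 0.34 × 0.05 × 0.07 = 0.00119
Normalizing constant = 0.01620803.
Largest term belongs to Orbit, so Orbit is most probable.

Orbit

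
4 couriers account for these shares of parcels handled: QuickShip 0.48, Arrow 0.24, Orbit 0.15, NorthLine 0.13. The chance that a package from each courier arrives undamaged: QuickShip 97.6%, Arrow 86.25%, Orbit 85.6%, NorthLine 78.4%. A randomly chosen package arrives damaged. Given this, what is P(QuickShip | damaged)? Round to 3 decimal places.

0.122

Taking complements, P(damaged | each) = QuickShip 0.024, Arrow 0.1375, Orbit 0.144, NorthLine 0.216.
Unnormalized posteriors (prior × likelihood):
  QuickShip: 0.48 × 0.024 = 0.01152
  Arrow: 0.24 × 0.1375 = 0.033
  Orbit: 0.15 × 0.144 = 0.0216
  NorthLine: 0.13 × 0.216 = 0.02808
Total = 0.0942.
P(QuickShip | evidence) = 0.01152 / 0.0942 ≈ 0.122.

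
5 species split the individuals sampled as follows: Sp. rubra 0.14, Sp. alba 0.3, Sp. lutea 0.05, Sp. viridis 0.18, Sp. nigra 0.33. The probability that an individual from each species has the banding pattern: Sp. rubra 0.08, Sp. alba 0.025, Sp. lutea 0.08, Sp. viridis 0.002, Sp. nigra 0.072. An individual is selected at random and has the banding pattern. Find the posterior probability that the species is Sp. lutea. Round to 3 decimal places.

0.085

Unnormalized posteriors (prior × likelihood):
  Sp. rubra: 0.14 × 0.08 = 0.0112
  Sp. alba: 0.3 × 0.025 = 0.0075
  Sp. lutea: 0.05 × 0.08 = 0.004
  Sp. viridis: 0.18 × 0.002 = 0.00036
  Sp. nigra: 0.33 × 0.072 = 0.02376
Sum = 0.04682.
P(Sp. lutea | evidence) = 0.004 / 0.04682 ≈ 0.085.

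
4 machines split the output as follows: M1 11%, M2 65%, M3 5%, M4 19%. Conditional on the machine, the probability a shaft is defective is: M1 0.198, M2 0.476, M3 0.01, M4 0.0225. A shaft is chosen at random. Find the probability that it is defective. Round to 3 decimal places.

By Bayes' rule, posterior ∝ prior × likelihood:
  M1: 0.11 × 0.198 = 0.02178
  M2: 0.65 × 0.476 = 0.3094
  M3: 0.05 × 0.01 = 0.0005
  M4: 0.19 × 0.0225 = 0.004275
P(defective) = 0.02178 + 0.3094 + 0.0005 + 0.004275 = 0.335955 → 0.336.

0.336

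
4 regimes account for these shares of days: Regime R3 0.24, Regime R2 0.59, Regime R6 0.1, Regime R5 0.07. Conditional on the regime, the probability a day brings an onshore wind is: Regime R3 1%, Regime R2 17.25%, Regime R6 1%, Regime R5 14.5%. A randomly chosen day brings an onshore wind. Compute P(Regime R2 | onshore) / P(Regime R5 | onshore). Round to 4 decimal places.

By Bayes' rule, posterior ∝ prior × likelihood:
  Regime R3: 0.24 × 0.01 = 0.0024
  Regime R2: 0.59 × 0.1725 = 0.101775
  Regime R6: 0.1 × 0.01 = 0.001
  Regime R5: 0.07 × 0.145 = 0.01015
Total = 0.115325.
The ratio is 0.101775 / 0.01015 (the normalizer cancels) = 10.0271.

10.0271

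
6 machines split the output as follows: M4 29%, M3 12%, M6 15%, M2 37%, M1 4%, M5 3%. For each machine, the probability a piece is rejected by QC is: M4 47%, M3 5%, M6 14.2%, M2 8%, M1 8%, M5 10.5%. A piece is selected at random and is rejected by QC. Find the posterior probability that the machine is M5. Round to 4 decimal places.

Unnormalized posteriors (prior × likelihood):
  M4: 0.29 × 0.47 = 0.1363
  M3: 0.12 × 0.05 = 0.006
  M6: 0.15 × 0.142 = 0.0213
  M2: 0.37 × 0.08 = 0.0296
  M1: 0.04 × 0.08 = 0.0032
  M5: 0.03 × 0.105 = 0.00315
Sum = 0.19955.
P(M5 | evidence) = 0.00315 / 0.19955 ≈ 0.0158.

0.0158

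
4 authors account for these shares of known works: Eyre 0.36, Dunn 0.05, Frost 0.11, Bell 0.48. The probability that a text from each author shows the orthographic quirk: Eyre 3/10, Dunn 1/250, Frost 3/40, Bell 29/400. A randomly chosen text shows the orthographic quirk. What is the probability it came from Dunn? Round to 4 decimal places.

Unnormalized posteriors (prior × likelihood):
  Eyre: 0.36 × 0.3 = 0.108
  Dunn: 0.05 × 0.004 = 0.0002
  Frost: 0.11 × 0.075 = 0.00825
  Bell: 0.48 × 0.0725 = 0.0348
Total = 0.15125.
P(Dunn | evidence) = 0.0002 / 0.15125 ≈ 0.0013.

0.0013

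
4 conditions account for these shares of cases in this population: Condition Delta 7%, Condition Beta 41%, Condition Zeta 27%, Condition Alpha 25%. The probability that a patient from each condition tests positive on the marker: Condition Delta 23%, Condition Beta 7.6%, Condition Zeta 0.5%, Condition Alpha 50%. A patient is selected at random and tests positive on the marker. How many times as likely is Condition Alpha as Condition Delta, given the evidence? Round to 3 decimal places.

Prior × likelihood for each hypothesis:
  Condition Delta: 0.07 × 0.23 = 0.0161
  Condition Beta: 0.41 × 0.076 = 0.03116
  Condition Zeta: 0.27 × 0.005 = 0.00135
  Condition Alpha: 0.25 × 0.5 = 0.125
Normalizing constant = 0.17361.
The ratio is 0.125 / 0.0161 (the normalizer cancels) = 7.764.

7.764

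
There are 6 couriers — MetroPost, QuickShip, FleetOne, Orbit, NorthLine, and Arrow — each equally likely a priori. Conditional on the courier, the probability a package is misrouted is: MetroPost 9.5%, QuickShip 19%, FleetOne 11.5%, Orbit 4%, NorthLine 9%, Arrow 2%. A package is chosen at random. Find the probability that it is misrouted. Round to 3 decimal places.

0.092

Since the prior is uniform, the posterior is proportional to the likelihood:
  MetroPost: 0.095
  QuickShip: 0.19
  FleetOne: 0.115
  Orbit: 0.04
  NorthLine: 0.09
  Arrow: 0.02
P(misrouted) = (1/6) × (0.095 + 0.19 + 0.115 + 0.04 + 0.09 + 0.02) = 0.55/6 ≈ 0.092.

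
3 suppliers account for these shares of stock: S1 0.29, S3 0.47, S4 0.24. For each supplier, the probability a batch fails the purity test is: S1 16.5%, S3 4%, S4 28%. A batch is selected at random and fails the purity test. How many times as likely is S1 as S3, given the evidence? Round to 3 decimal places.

2.545

By Bayes' rule, posterior ∝ prior × likelihood:
  S1: 0.29 × 0.165 = 0.04785
  S3: 0.47 × 0.04 = 0.0188
  S4: 0.24 × 0.28 = 0.0672
Total = 0.13385.
The ratio is 0.04785 / 0.0188 (the normalizer cancels) = 2.545.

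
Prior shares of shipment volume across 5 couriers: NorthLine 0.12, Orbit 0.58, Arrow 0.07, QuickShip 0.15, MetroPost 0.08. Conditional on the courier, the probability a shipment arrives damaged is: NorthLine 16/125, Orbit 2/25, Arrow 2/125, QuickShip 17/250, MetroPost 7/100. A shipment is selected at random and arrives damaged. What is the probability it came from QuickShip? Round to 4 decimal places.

Compute prior × likelihood for every hypothesis:
  NorthLine: 0.12 × 0.128 = 0.01536
  Orbit: 0.58 × 0.08 = 0.0464
  Arrow: 0.07 × 0.016 = 0.00112
  QuickShip: 0.15 × 0.068 = 0.0102
  MetroPost: 0.08 × 0.07 = 0.0056
Total = 0.07868.
P(QuickShip | evidence) = 0.0102 / 0.07868 ≈ 0.1296.

0.1296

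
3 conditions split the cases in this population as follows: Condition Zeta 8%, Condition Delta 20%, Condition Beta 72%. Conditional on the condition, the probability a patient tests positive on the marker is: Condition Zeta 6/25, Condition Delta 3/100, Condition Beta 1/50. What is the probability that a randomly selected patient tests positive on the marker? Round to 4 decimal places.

Prior × likelihood for each hypothesis:
  Condition Zeta: 0.08 × 0.24 = 0.0192
  Condition Delta: 0.2 × 0.03 = 0.006
  Condition Beta: 0.72 × 0.02 = 0.0144
P(marker-positive) = 0.0192 + 0.006 + 0.0144 = 0.0396 → 0.0396.

0.0396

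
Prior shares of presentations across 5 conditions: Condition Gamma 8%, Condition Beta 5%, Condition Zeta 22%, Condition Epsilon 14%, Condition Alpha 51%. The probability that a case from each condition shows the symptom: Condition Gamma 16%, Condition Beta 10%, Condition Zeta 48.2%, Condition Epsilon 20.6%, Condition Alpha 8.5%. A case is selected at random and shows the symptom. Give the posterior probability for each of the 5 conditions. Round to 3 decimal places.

Prior × likelihood for each hypothesis:
  Condition Gamma: 0.08 × 0.16 = 0.0128
  Condition Beta: 0.05 × 0.1 = 0.005
  Condition Zeta: 0.22 × 0.482 = 0.10604
  Condition Epsilon: 0.14 × 0.206 = 0.02884
  Condition Alpha: 0.51 × 0.085 = 0.04335
Total = 0.19603.
P(Condition Gamma | symptomatic) = 0.0128/0.19603 ≈ 0.065
P(Condition Beta | symptomatic) = 0.005/0.19603 ≈ 0.026
P(Condition Zeta | symptomatic) = 0.10604/0.19603 ≈ 0.541
P(Condition Epsilon | symptomatic) = 0.02884/0.19603 ≈ 0.147
P(Condition Alpha | symptomatic) = 0.04335/0.19603 ≈ 0.221

Condition Gamma 0.065, Condition Beta 0.026, Condition Zeta 0.541, Condition Epsilon 0.147, Condition Alpha 0.221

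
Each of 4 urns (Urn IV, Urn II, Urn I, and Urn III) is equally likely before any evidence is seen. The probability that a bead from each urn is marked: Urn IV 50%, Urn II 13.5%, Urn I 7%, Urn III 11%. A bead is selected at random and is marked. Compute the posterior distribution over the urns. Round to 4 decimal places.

Urn IV 0.6135, Urn II 0.1656, Urn I 0.0859, Urn III 0.1350

With a uniform prior (1/4 each), posterior ∝ likelihood:
  Urn IV: 0.5
  Urn II: 0.135
  Urn I: 0.07
  Urn III: 0.11
Sum = 0.815.
P(Urn IV | marked) = 0.5/0.815 ≈ 0.6135
P(Urn II | marked) = 0.135/0.815 ≈ 0.1656
P(Urn I | marked) = 0.07/0.815 ≈ 0.0859
P(Urn III | marked) = 0.11/0.815 ≈ 0.1350
(Check: 0.6135+0.1656+0.0859+0.1350 = 1.0000.)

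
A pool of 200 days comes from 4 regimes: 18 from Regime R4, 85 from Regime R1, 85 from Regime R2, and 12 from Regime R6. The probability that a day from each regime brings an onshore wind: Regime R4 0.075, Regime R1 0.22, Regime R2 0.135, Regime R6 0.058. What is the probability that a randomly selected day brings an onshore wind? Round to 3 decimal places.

0.161

Prior × likelihood for each hypothesis:
  Regime R4: 0.09 × 0.075 = 0.00675
  Regime R1: 0.425 × 0.22 = 0.0935
  Regime R2: 0.425 × 0.135 = 0.057375
  Regime R6: 0.06 × 0.058 = 0.00348
P(onshore) = 0.00675 + 0.0935 + 0.057375 + 0.00348 = 0.161105 → 0.161.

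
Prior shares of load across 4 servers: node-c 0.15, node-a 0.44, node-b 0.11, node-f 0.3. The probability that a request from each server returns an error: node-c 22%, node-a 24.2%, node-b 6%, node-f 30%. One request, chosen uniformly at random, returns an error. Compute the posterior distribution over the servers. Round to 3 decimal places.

node-c 0.140, node-a 0.451, node-b 0.028, node-f 0.381

By Bayes' rule, posterior ∝ prior × likelihood:
  node-c: 0.15 × 0.22 = 0.033
  node-a: 0.44 × 0.242 = 0.10648
  node-b: 0.11 × 0.06 = 0.0066
  node-f: 0.3 × 0.3 = 0.09
Normalizing constant = 0.23608.
P(node-c | error) = 0.033/0.23608 ≈ 0.140
P(node-a | error) = 0.10648/0.23608 ≈ 0.451
P(node-b | error) = 0.0066/0.23608 ≈ 0.028
P(node-f | error) = 0.09/0.23608 ≈ 0.381
(Check: 0.140+0.451+0.028+0.381 = 1.000.)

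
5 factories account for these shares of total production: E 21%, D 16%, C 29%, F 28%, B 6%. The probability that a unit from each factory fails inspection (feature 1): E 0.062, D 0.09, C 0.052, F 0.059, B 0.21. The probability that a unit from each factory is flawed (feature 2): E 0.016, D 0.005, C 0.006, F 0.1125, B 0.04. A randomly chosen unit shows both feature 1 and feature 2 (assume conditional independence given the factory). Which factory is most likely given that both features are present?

F

By Bayes' rule, posterior ∝ prior × likelihood:
  E: 0.21 × 0.062 × 0.016 = 0.00020832
  D: 0.16 × 0.09 × 0.005 = 0.000072
  C: 0.29 × 0.052 × 0.006 = 0.00009048
  F: 0.28 × 0.059 × 0.1125 = 0.0018585
  B: 0.06 × 0.21 × 0.04 = 0.000504
Sum = 0.0027333.
Largest term belongs to F, so F is most probable.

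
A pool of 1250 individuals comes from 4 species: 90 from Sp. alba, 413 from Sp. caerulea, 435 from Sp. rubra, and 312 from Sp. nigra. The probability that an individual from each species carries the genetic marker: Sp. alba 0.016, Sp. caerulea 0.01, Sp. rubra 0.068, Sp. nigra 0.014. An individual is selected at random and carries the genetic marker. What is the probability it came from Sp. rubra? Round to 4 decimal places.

By Bayes' rule, posterior ∝ prior × likelihood:
  Sp. alba: 0.072 × 0.016 = 0.001152
  Sp. caerulea: 0.3304 × 0.01 = 0.003304
  Sp. rubra: 0.348 × 0.068 = 0.023664
  Sp. nigra: 0.2496 × 0.014 = 0.0034944
Normalizing constant = 0.0316144.
P(Sp. rubra | evidence) = 0.023664 / 0.0316144 ≈ 0.7485.

0.7485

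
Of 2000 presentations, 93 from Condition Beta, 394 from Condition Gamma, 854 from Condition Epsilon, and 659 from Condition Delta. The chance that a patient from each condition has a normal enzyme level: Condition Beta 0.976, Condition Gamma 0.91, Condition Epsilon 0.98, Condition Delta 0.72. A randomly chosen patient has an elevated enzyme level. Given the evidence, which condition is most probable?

Condition Delta

Taking complements, P(elevated | each) = Condition Beta 0.024, Condition Gamma 0.09, Condition Epsilon 0.02, Condition Delta 0.28.
By Bayes' rule, posterior ∝ prior × likelihood:
  Condition Beta: 0.0465 × 0.024 = 0.001116
  Condition Gamma: 0.197 × 0.09 = 0.01773
  Condition Epsilon: 0.427 × 0.02 = 0.00854
  Condition Delta: 0.3295 × 0.28 = 0.09226
Total = 0.119646.
Largest term belongs to Condition Delta, so Condition Delta is most probable.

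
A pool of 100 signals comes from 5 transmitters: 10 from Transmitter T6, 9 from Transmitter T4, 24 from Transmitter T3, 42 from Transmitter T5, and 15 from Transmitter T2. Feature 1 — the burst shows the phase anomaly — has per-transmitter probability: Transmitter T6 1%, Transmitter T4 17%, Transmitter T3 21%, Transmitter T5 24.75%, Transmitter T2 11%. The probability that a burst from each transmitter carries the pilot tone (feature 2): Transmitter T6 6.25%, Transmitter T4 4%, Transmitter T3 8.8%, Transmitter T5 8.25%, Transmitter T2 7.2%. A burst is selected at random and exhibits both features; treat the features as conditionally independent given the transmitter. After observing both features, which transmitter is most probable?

Transmitter T5

Compute prior × likelihood for every hypothesis:
  Transmitter T6: 0.1 × 0.01 × 0.0625 = 0.0000625
  Transmitter T4: 0.09 × 0.17 × 0.04 = 0.000612
  Transmitter T3: 0.24 × 0.21 × 0.088 = 0.0044352
  Transmitter T5: 0.42 × 0.2475 × 0.0825 = 0.008575875
  Transmitter T2: 0.15 × 0.11 × 0.072 = 0.001188
Total = 0.014873575.
Largest term belongs to Transmitter T5, so Transmitter T5 is most probable.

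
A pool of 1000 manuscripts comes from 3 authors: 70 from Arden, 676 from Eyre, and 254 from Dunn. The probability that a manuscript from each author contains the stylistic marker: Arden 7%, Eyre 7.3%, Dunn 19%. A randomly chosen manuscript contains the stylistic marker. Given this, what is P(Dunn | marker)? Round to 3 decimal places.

By Bayes' rule, posterior ∝ prior × likelihood:
  Arden: 0.07 × 0.07 = 0.0049
  Eyre: 0.676 × 0.073 = 0.049348
  Dunn: 0.254 × 0.19 = 0.04826
Total = 0.102508.
P(Dunn | evidence) = 0.04826 / 0.102508 ≈ 0.471.

0.471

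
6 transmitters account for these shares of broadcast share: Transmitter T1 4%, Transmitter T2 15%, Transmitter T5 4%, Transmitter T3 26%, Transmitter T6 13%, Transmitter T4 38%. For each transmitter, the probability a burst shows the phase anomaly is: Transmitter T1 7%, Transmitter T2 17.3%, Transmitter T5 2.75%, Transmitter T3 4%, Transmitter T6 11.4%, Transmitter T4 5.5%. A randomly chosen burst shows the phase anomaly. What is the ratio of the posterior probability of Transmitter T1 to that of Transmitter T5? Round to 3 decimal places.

Compute prior × likelihood for every hypothesis:
  Transmitter T1: 0.04 × 0.07 = 0.0028
  Transmitter T2: 0.15 × 0.173 = 0.02595
  Transmitter T5: 0.04 × 0.0275 = 0.0011
  Transmitter T3: 0.26 × 0.04 = 0.0104
  Transmitter T6: 0.13 × 0.114 = 0.01482
  Transmitter T4: 0.38 × 0.055 = 0.0209
Normalizing constant = 0.07597.
The ratio is 0.0028 / 0.0011 (the normalizer cancels) = 2.545.

2.545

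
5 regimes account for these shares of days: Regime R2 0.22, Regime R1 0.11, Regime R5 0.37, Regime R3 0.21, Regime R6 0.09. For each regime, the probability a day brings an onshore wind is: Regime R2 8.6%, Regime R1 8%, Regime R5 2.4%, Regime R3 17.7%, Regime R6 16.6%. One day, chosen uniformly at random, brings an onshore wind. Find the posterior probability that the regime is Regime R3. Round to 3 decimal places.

0.419

Compute prior × likelihood for every hypothesis:
  Regime R2: 0.22 × 0.086 = 0.01892
  Regime R1: 0.11 × 0.08 = 0.0088
  Regime R5: 0.37 × 0.024 = 0.00888
  Regime R3: 0.21 × 0.177 = 0.03717
  Regime R6: 0.09 × 0.166 = 0.01494
Total = 0.08871.
P(Regime R3 | evidence) = 0.03717 / 0.08871 ≈ 0.419.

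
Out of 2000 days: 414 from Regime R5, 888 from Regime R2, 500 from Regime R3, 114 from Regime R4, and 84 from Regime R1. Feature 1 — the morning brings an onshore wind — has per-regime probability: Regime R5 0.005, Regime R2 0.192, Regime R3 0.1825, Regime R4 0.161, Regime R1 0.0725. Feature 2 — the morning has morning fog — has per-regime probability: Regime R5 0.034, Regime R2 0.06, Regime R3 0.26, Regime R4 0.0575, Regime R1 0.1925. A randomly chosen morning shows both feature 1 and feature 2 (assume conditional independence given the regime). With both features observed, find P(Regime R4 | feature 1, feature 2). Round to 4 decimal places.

0.0291

Prior × likelihood for each hypothesis:
  Regime R5: 0.207 × 0.005 × 0.034 = 0.00003519
  Regime R2: 0.444 × 0.192 × 0.06 = 0.00511488
  Regime R3: 0.25 × 0.1825 × 0.26 = 0.0118625
  Regime R4: 0.057 × 0.161 × 0.0575 = 0.0005276775
  Regime R1: 0.042 × 0.0725 × 0.1925 = 0.0005861625
Normalizing constant = 0.01812641.
P(Regime R4 | evidence) = 0.0005276775 / 0.01812641 ≈ 0.0291.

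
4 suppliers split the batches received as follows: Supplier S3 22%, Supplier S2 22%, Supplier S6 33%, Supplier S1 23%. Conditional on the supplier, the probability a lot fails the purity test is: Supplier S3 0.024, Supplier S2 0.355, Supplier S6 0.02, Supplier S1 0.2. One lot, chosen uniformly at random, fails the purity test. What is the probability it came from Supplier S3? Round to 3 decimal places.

Prior × likelihood for each hypothesis:
  Supplier S3: 0.22 × 0.024 = 0.00528
  Supplier S2: 0.22 × 0.355 = 0.0781
  Supplier S6: 0.33 × 0.02 = 0.0066
  Supplier S1: 0.23 × 0.2 = 0.046
Normalizing constant = 0.13598.
P(Supplier S3 | evidence) = 0.00528 / 0.13598 ≈ 0.039.

0.039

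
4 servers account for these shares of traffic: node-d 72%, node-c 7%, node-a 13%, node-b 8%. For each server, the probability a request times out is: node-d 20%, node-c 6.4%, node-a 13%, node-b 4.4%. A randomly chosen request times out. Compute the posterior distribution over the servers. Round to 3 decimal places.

Unnormalized posteriors (prior × likelihood):
  node-d: 0.72 × 0.2 = 0.144
  node-c: 0.07 × 0.064 = 0.00448
  node-a: 0.13 × 0.13 = 0.0169
  node-b: 0.08 × 0.044 = 0.00352
Normalizing constant = 0.1689.
P(node-d | timeout) = 0.144/0.1689 ≈ 0.853
P(node-c | timeout) = 0.00448/0.1689 ≈ 0.027
P(node-a | timeout) = 0.0169/0.1689 ≈ 0.100
P(node-b | timeout) = 0.00352/0.1689 ≈ 0.021

node-d 0.853, node-c 0.027, node-a 0.100, node-b 0.021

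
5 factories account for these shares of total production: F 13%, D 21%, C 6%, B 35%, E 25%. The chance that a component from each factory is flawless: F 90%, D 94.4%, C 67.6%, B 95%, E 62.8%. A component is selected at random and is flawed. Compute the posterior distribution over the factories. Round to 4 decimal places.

Taking complements, P(flawed | each) = F 0.1, D 0.056, C 0.324, B 0.05, E 0.372.
By Bayes' rule, posterior ∝ prior × likelihood:
  F: 0.13 × 0.1 = 0.013
  D: 0.21 × 0.056 = 0.01176
  C: 0.06 × 0.324 = 0.01944
  B: 0.35 × 0.05 = 0.0175
  E: 0.25 × 0.372 = 0.093
Total = 0.1547.
P(F | flawed) = 0.013/0.1547 ≈ 0.0840
P(D | flawed) = 0.01176/0.1547 ≈ 0.0760
P(C | flawed) = 0.01944/0.1547 ≈ 0.1257
P(B | flawed) = 0.0175/0.1547 ≈ 0.1131
P(E | flawed) = 0.093/0.1547 ≈ 0.6012

F 0.0840, D 0.0760, C 0.1257, B 0.1131, E 0.6012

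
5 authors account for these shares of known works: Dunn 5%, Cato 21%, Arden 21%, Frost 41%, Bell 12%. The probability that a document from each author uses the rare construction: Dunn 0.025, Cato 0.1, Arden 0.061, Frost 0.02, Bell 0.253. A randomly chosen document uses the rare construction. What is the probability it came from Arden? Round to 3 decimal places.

0.174

Compute prior × likelihood for every hypothesis:
  Dunn: 0.05 × 0.025 = 0.00125
  Cato: 0.21 × 0.1 = 0.021
  Arden: 0.21 × 0.061 = 0.01281
  Frost: 0.41 × 0.02 = 0.0082
  Bell: 0.12 × 0.253 = 0.03036
Normalizing constant = 0.07362.
P(Arden | evidence) = 0.01281 / 0.07362 ≈ 0.174.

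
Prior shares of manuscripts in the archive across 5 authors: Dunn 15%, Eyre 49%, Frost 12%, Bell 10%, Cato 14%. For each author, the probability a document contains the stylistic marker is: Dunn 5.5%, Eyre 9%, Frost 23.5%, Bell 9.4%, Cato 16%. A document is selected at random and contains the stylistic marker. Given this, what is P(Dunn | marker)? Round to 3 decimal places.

0.073

Unnormalized posteriors (prior × likelihood):
  Dunn: 0.15 × 0.055 = 0.00825
  Eyre: 0.49 × 0.09 = 0.0441
  Frost: 0.12 × 0.235 = 0.0282
  Bell: 0.1 × 0.094 = 0.0094
  Cato: 0.14 × 0.16 = 0.0224
Total = 0.11235.
P(Dunn | evidence) = 0.00825 / 0.11235 ≈ 0.073.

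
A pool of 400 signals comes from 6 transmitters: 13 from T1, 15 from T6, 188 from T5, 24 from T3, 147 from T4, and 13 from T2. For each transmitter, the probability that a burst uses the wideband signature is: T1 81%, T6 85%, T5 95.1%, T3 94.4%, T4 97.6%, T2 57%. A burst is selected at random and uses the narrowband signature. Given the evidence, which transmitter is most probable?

T5

Taking complements, P(narrowband | each) = T1 0.19, T6 0.15, T5 0.049, T3 0.056, T4 0.024, T2 0.43.
Prior × likelihood for each hypothesis:
  T1: 0.0325 × 0.19 = 0.006175
  T6: 0.0375 × 0.15 = 0.005625
  T5: 0.47 × 0.049 = 0.02303
  T3: 0.06 × 0.056 = 0.00336
  T4: 0.3675 × 0.024 = 0.00882
  T2: 0.0325 × 0.43 = 0.013975
Sum = 0.060985.
Largest term belongs to T5, so T5 is most probable.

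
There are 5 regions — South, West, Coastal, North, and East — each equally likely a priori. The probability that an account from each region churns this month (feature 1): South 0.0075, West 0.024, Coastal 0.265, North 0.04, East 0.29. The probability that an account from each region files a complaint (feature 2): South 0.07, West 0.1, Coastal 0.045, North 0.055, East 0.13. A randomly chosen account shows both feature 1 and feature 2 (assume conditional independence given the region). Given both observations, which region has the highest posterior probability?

Since the prior is uniform, the posterior is proportional to the likelihood:
  South: 0.0075 × 0.07 = 0.000525
  West: 0.024 × 0.1 = 0.0024
  Coastal: 0.265 × 0.045 = 0.011925
  North: 0.04 × 0.055 = 0.0022
  East: 0.29 × 0.13 = 0.0377
Sum = 0.05475.
Largest term belongs to East, so East is most probable.

East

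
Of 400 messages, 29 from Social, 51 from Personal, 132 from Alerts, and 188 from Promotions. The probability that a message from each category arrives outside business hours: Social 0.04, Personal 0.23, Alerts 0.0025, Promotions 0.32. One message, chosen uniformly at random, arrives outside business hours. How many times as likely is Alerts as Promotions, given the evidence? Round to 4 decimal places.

0.0055

By Bayes' rule, posterior ∝ prior × likelihood:
  Social: 0.0725 × 0.04 = 0.0029
  Personal: 0.1275 × 0.23 = 0.029325
  Alerts: 0.33 × 0.0025 = 0.000825
  Promotions: 0.47 × 0.32 = 0.1504
Normalizing constant = 0.18345.
The ratio is 0.000825 / 0.1504 (the normalizer cancels) = 0.0055.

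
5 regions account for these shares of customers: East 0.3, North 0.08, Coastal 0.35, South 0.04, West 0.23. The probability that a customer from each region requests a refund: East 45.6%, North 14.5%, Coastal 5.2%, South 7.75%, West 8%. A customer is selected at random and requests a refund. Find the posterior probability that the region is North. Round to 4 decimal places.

0.0617

Prior × likelihood for each hypothesis:
  East: 0.3 × 0.456 = 0.1368
  North: 0.08 × 0.145 = 0.0116
  Coastal: 0.35 × 0.052 = 0.0182
  South: 0.04 × 0.0775 = 0.0031
  West: 0.23 × 0.08 = 0.0184
Normalizing constant = 0.1881.
P(North | evidence) = 0.0116 / 0.1881 ≈ 0.0617.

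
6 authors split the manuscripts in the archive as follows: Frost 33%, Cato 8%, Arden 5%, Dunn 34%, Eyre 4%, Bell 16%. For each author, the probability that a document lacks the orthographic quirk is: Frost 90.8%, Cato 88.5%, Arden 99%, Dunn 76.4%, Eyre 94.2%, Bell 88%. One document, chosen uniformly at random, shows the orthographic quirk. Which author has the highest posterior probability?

Taking complements, P(quirk | each) = Frost 0.092, Cato 0.115, Arden 0.01, Dunn 0.236, Eyre 0.058, Bell 0.12.
Unnormalized posteriors (prior × likelihood):
  Frost: 0.33 × 0.092 = 0.03036
  Cato: 0.08 × 0.115 = 0.0092
  Arden: 0.05 × 0.01 = 0.0005
  Dunn: 0.34 × 0.236 = 0.08024
  Eyre: 0.04 × 0.058 = 0.00232
  Bell: 0.16 × 0.12 = 0.0192
Sum = 0.14182.
Largest term belongs to Dunn, so Dunn is most probable.

Dunn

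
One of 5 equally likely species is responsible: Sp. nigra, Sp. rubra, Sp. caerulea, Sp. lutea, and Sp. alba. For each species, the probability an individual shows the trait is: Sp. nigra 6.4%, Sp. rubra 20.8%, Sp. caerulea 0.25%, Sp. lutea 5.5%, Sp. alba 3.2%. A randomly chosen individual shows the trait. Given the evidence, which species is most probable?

Sp. rubra

With a uniform prior (1/5 each), posterior ∝ likelihood:
  Sp. nigra: 0.064
  Sp. rubra: 0.208
  Sp. caerulea: 0.0025
  Sp. lutea: 0.055
  Sp. alba: 0.032
Total = 0.3615.
Largest term belongs to Sp. rubra, so Sp. rubra is most probable.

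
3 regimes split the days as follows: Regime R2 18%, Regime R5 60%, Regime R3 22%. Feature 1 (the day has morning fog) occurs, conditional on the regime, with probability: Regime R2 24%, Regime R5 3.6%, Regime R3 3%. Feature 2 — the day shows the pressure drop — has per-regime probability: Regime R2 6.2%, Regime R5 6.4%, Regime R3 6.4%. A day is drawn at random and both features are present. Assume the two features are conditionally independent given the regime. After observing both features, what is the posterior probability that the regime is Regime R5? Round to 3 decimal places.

0.308

Prior × likelihood for each hypothesis:
  Regime R2: 0.18 × 0.24 × 0.062 = 0.0026784
  Regime R5: 0.6 × 0.036 × 0.064 = 0.0013824
  Regime R3: 0.22 × 0.03 × 0.064 = 0.0004224
Sum = 0.0044832.
P(Regime R5 | evidence) = 0.0013824 / 0.0044832 ≈ 0.308.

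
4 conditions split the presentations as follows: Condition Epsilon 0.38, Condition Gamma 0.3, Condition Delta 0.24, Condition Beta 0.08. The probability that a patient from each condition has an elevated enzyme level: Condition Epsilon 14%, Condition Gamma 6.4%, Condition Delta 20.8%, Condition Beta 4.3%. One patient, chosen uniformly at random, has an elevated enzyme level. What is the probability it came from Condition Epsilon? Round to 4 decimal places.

0.4230

Prior × likelihood for each hypothesis:
  Condition Epsilon: 0.38 × 0.14 = 0.0532
  Condition Gamma: 0.3 × 0.064 = 0.0192
  Condition Delta: 0.24 × 0.208 = 0.04992
  Condition Beta: 0.08 × 0.043 = 0.00344
Sum = 0.12576.
P(Condition Epsilon | evidence) = 0.0532 / 0.12576 ≈ 0.4230.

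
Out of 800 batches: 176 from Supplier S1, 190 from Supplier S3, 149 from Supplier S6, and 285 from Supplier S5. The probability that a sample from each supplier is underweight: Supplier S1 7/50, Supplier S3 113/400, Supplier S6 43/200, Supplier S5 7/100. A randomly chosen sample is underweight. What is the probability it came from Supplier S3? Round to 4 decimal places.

By Bayes' rule, posterior ∝ prior × likelihood:
  Supplier S1: 0.22 × 0.14 = 0.0308
  Supplier S3: 0.2375 × 0.2825 = 0.06709375
  Supplier S6: 0.18625 × 0.215 = 0.04004375
  Supplier S5: 0.35625 × 0.07 = 0.0249375
Normalizing constant = 0.162875.
P(Supplier S3 | evidence) = 0.06709375 / 0.162875 ≈ 0.4119.

0.4119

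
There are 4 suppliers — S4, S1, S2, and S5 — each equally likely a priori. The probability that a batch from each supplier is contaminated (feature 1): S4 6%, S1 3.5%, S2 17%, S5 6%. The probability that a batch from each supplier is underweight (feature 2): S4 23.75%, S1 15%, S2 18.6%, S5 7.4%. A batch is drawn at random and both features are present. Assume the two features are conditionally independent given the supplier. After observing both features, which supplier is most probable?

With a uniform prior (1/4 each), posterior ∝ likelihood:
  S4: 0.06 × 0.2375 = 0.01425
  S1: 0.035 × 0.15 = 0.00525
  S2: 0.17 × 0.186 = 0.03162
  S5: 0.06 × 0.074 = 0.00444
Sum = 0.05556.
Largest term belongs to S2, so S2 is most probable.

S2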